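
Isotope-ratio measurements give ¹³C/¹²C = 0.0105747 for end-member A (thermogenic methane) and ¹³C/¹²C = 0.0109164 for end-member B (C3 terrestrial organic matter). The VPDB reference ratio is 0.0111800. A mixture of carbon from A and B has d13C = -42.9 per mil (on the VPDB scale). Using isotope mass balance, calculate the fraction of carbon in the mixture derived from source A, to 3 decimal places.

0.632

δ_A = (0.0105747/0.0111800 − 1)×1000 = (0.945859 − 1)×1000 = -54.141 per mil
δ_B = (0.0109164/0.0111800 − 1)×1000 = (0.976422 − 1)×1000 = -23.578 per mil
f_A = (δ_mix − δ_B)/(δ_A − δ_B) = (-42.9 − (-23.578))/(-54.141 − (-23.578))
f_A = -19.322 / -30.564 = 0.6322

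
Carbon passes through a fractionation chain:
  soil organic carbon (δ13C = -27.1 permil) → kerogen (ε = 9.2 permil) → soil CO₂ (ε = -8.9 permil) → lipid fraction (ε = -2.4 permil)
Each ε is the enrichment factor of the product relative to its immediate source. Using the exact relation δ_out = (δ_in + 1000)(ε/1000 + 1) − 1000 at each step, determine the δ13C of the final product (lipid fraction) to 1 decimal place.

step 1: δ = (-27.10 + 1000)·(9.2/1000 + 1) − 1000 = -18.15 permil
step 2: δ = (-18.15 + 1000)·(-8.9/1000 + 1) − 1000 = -26.89 permil
step 3: δ = (-26.89 + 1000)·(-2.4/1000 + 1) − 1000 = -29.22 permil

-29.2 permil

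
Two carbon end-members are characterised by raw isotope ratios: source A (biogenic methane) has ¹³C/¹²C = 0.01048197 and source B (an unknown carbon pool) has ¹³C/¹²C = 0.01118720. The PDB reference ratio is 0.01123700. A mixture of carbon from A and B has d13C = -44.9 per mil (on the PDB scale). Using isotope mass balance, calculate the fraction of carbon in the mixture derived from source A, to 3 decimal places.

δ_A = (0.01048197/0.01123700 − 1)×1000 = (0.932809 − 1)×1000 = -67.191 per mil
δ_B = (0.01118720/0.01123700 − 1)×1000 = (0.995568 − 1)×1000 = -4.432 per mil
f_A = (δ_mix − δ_B)/(δ_A − δ_B) = (-44.9 − (-4.432))/(-67.191 − (-4.432))
f_A = -40.468 / -62.760 = 0.6448

0.645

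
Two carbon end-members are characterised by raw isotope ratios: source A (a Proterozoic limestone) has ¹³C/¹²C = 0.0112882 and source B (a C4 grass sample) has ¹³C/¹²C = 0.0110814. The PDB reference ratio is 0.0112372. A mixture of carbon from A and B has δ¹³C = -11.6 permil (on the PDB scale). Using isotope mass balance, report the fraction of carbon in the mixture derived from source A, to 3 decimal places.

0.123

δ_A = (0.0112882/0.0112372 − 1)×1000 = (1.004538 − 1)×1000 = 4.538 permil
δ_B = (0.0110814/0.0112372 − 1)×1000 = (0.986135 − 1)×1000 = -13.865 permil
f_A = (δ_mix − δ_B)/(δ_A − δ_B) = (-11.6 − (-13.865))/(4.538 − (-13.865))
f_A = 2.265 / 18.403 = 0.1231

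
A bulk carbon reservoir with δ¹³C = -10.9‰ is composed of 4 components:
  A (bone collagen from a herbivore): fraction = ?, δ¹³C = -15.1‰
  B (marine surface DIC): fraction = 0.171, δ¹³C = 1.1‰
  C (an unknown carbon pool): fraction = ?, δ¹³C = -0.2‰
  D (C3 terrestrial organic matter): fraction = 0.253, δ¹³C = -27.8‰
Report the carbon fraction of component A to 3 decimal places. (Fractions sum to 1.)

Let f_A and f_C be the unknown fractions; fractions sum to 1 so f_A + f_C = 0.576.
Mass balance: Σ fᵢ·δᵢ = δ_bulk ⇒ f_A·(-15.1) + f_C·(-0.2) = -10.9 − (-6.845) = -4.055
Substitute f_C = 0.576 − f_A:
f_A·(-15.1 − -0.2) = -4.055 − 0.576×(-0.2) = -3.940
f_A = -3.940 / -14.9 = 0.2644

0.264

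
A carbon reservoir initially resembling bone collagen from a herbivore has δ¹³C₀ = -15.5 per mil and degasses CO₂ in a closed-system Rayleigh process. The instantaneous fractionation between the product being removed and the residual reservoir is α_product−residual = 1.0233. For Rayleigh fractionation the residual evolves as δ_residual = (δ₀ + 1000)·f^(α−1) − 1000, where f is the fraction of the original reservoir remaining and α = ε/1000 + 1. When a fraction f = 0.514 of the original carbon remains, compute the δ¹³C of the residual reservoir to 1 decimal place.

-30.6 per mil

Rayleigh residual: δ_res = (δ₀ + 1000)·f^(α−1) − 1000
α − 1 = 0.02330
f^(α−1) = 0.514^(0.02330) = 0.984613
δ_res = (-15.5 + 1000) × 0.984613 − 1000 = 969.351 − 1000 = -30.65 per mil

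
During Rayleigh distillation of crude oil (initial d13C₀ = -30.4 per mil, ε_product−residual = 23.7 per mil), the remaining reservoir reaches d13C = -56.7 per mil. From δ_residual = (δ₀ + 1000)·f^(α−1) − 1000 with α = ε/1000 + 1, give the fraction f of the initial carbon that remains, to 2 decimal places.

α − 1 = ε/1000 = 0.0237
(δ_res + 1000)/(δ₀ + 1000) = (-56.7 + 1000)/(-30.4 + 1000) = 943.3/969.6 = 0.972875
f = 0.972875^(1/0.0237) = exp(ln(0.972875)/0.0237) = exp(-0.02750/0.0237)
f = exp(-1.1603) = 0.3134

0.31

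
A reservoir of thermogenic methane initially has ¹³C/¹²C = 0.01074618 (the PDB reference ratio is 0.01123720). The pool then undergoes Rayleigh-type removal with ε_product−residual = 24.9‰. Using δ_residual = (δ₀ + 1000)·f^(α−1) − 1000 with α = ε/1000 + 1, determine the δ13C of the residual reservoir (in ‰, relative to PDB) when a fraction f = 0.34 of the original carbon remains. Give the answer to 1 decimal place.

-69.0‰

δ₀ = (0.01074618/0.01123720 − 1)×1000 = (0.956304 − 1)×1000 = -43.696‰
α − 1 = ε/1000 = 0.0249
f^(α−1) = 0.34^(0.0249) = 0.973495
δ_res = (-43.696 + 1000) × 0.973495 − 1000 = 930.957 − 1000 = -69.04‰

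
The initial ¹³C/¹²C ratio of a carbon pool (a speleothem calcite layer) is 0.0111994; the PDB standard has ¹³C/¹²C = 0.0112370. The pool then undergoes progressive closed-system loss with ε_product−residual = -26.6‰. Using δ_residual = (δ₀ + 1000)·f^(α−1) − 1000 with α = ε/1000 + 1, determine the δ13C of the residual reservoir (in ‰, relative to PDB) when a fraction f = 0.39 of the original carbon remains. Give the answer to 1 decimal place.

δ₀ = (0.0111994/0.0112370 − 1)×1000 = (0.996654 − 1)×1000 = -3.346‰
α − 1 = ε/1000 = -0.0266
f^(α−1) = 0.39^(-0.0266) = 1.025363
δ_res = (-3.346 + 1000) × 1.025363 − 1000 = 1021.932 − 1000 = 21.93‰

21.9‰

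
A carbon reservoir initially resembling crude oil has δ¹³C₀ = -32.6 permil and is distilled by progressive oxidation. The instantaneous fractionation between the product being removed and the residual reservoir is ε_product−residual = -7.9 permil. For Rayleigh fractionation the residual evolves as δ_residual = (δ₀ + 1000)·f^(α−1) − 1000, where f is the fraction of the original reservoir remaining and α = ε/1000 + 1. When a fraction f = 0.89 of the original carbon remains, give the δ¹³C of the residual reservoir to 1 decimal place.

Rayleigh residual: δ_res = (δ₀ + 1000)·f^(α−1) − 1000
α = ε/1000 + 1 = 0.99210, so α − 1 = -0.00790
f^(α−1) = 0.89^(-0.00790) = 1.000921
δ_res = (-32.6 + 1000) × 1.000921 − 1000 = 968.291 − 1000 = -31.71 permil

-31.7 permil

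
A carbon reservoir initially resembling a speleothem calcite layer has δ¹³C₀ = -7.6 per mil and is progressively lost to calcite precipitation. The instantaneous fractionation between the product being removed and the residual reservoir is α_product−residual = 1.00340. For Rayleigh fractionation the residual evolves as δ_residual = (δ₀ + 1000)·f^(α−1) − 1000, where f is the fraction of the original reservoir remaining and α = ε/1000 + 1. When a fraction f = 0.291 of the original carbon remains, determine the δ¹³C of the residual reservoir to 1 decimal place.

Rayleigh residual: δ_res = (δ₀ + 1000)·f^(α−1) − 1000
α − 1 = 0.00340
f^(α−1) = 0.291^(0.00340) = 0.995812
δ_res = (-7.6 + 1000) × 0.995812 − 1000 = 988.244 − 1000 = -11.76 per mil

-11.8 per mil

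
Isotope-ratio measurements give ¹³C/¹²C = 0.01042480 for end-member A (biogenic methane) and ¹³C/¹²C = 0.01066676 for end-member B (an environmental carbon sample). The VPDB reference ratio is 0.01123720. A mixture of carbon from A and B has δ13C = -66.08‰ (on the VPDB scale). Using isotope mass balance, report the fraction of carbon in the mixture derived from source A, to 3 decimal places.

0.711

δ_A = (0.01042480/0.01123720 − 1)×1000 = (0.927704 − 1)×1000 = -72.296‰
δ_B = (0.01066676/0.01123720 − 1)×1000 = (0.949236 − 1)×1000 = -50.764‰
f_A = (δ_mix − δ_B)/(δ_A − δ_B) = (-66.08 − (-50.764))/(-72.296 − (-50.764))
f_A = -15.316 / -21.532 = 0.7113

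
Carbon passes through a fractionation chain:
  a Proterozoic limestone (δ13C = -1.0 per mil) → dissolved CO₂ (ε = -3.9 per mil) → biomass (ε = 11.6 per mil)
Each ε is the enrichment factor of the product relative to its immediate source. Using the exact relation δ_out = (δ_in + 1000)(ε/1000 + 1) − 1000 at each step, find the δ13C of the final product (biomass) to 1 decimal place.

step 1: δ = (-1.00 + 1000)·(-3.9/1000 + 1) − 1000 = -4.90 per mil
step 2: δ = (-4.90 + 1000)·(11.6/1000 + 1) − 1000 = 6.65 per mil

6.6 per mil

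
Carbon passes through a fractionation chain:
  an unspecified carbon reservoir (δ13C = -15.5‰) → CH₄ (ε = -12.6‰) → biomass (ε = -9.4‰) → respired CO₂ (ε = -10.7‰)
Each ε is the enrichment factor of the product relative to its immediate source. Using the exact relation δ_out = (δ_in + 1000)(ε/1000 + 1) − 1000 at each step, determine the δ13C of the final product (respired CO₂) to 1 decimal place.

-47.3‰

step 1: δ = (-15.50 + 1000)·(-12.6/1000 + 1) − 1000 = -27.90‰
step 2: δ = (-27.90 + 1000)·(-9.4/1000 + 1) − 1000 = -37.04‰
step 3: δ = (-37.04 + 1000)·(-10.7/1000 + 1) − 1000 = -47.35‰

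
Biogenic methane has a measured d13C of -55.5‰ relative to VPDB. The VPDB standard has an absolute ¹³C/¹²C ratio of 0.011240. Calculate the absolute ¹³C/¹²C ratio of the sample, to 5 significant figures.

0.010616

R_sample = R_standard × (d13C/1000 + 1)
R_sample = 0.011240 × (-55.5/1000 + 1) = 0.011240 × 0.944500
R_sample = 0.0106162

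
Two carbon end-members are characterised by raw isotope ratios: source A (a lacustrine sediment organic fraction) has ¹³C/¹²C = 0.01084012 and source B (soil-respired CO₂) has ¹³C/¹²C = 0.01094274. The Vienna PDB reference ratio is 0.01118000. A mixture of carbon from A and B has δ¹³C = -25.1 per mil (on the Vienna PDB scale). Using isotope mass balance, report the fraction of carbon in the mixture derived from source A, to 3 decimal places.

0.423

δ_A = (0.01084012/0.01118000 − 1)×1000 = (0.969599 − 1)×1000 = -30.401 per mil
δ_B = (0.01094274/0.01118000 − 1)×1000 = (0.978778 − 1)×1000 = -21.222 per mil
f_A = (δ_mix − δ_B)/(δ_A − δ_B) = (-25.1 − (-21.222))/(-30.401 − (-21.222))
f_A = -3.878 / -9.179 = 0.4225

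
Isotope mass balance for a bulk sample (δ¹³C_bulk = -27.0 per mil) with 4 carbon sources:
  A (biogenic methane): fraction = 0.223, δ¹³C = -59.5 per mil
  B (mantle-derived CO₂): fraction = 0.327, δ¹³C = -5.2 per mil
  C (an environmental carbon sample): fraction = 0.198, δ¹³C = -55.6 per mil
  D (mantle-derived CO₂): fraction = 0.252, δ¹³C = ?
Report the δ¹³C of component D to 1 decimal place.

-4.1 per mil

Isotope mass balance: δ_bulk = Σ fᵢ·δᵢ.
-27.0 = 0.223×(-59.5) + 0.327×(-5.2) + 0.198×(-55.6) + 0.252×δ_D
0.252·δ_D = -27.0 − (-25.978) = -1.022
δ_D = -1.022 / 0.252 = -4.06 per mil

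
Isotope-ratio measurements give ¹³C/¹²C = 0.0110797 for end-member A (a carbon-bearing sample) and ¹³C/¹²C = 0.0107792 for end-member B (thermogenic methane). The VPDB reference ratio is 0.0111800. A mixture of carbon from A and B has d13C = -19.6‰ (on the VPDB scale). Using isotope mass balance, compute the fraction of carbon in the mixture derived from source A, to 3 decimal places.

δ_A = (0.0110797/0.0111800 − 1)×1000 = (0.991029 − 1)×1000 = -8.971‰
δ_B = (0.0107792/0.0111800 − 1)×1000 = (0.964150 − 1)×1000 = -35.850‰
f_A = (δ_mix − δ_B)/(δ_A − δ_B) = (-19.6 − (-35.850))/(-8.971 − (-35.850))
f_A = 16.250 / 26.878 = 0.6046

0.605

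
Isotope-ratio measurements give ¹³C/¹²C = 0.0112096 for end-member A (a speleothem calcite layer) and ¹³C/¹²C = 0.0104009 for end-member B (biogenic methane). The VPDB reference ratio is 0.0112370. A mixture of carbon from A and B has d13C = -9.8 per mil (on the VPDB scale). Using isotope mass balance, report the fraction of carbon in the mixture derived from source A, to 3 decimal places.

δ_A = (0.0112096/0.0112370 − 1)×1000 = (0.997562 − 1)×1000 = -2.438 per mil
δ_B = (0.0104009/0.0112370 − 1)×1000 = (0.925594 − 1)×1000 = -74.406 per mil
f_A = (δ_mix − δ_B)/(δ_A − δ_B) = (-9.8 − (-74.406))/(-2.438 − (-74.406))
f_A = 64.606 / 71.968 = 0.8977

0.898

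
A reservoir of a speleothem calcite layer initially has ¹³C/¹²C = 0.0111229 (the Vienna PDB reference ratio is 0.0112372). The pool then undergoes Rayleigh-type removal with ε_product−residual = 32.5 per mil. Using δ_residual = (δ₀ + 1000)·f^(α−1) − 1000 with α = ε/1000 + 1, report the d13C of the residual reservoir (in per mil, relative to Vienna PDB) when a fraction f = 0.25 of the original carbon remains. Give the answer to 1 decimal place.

δ₀ = (0.0111229/0.0112372 − 1)×1000 = (0.989828 − 1)×1000 = -10.172 per mil
α − 1 = ε/1000 = 0.0325
f^(α−1) = 0.25^(0.0325) = 0.955945
δ_res = (-10.172 + 1000) × 0.955945 − 1000 = 946.222 − 1000 = -53.78 per mil

-53.8 per mil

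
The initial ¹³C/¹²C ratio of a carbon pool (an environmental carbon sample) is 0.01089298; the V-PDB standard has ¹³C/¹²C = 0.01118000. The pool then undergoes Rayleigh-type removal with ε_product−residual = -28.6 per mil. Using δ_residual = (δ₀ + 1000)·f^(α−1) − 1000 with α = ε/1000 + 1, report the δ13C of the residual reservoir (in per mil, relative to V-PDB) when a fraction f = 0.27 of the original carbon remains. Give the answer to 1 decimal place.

δ₀ = (0.01089298/0.01118000 − 1)×1000 = (0.974327 − 1)×1000 = -25.673 per mil
α − 1 = ε/1000 = -0.0286
f^(α−1) = 0.27^(-0.0286) = 1.038157
δ_res = (-25.673 + 1000) × 1.038157 − 1000 = 1011.505 − 1000 = 11.50 per mil

11.5 per mil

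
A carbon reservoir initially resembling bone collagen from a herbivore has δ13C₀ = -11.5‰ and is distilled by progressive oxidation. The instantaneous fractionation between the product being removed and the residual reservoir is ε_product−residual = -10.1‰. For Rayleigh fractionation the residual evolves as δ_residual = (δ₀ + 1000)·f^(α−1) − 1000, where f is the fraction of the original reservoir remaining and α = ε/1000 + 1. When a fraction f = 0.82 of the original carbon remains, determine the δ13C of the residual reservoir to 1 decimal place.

Rayleigh residual: δ_res = (δ₀ + 1000)·f^(α−1) − 1000
α = ε/1000 + 1 = 0.98990, so α − 1 = -0.01010
f^(α−1) = 0.82^(-0.01010) = 1.002006
δ_res = (-11.5 + 1000) × 1.002006 − 1000 = 990.483 − 1000 = -9.52‰

-9.5‰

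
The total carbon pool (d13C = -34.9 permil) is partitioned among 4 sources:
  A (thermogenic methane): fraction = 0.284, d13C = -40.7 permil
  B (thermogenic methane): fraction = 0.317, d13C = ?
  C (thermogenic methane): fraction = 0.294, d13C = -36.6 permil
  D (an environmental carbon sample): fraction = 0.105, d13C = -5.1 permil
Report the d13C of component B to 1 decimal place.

-38.0 permil

Isotope mass balance: δ_bulk = Σ fᵢ·δᵢ.
-34.9 = 0.284×(-40.7) + 0.317×δ_B + 0.294×(-36.6) + 0.105×(-5.1)
0.317·δ_B = -34.9 − (-22.855) = -12.045
δ_B = -12.045 / 0.317 = -38.00 permil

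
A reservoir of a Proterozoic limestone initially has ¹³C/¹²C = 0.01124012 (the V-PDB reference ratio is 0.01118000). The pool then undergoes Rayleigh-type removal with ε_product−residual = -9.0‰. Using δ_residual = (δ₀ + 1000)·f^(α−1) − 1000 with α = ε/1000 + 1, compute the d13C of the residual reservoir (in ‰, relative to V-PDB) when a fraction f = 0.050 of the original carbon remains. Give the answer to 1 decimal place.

32.9‰

δ₀ = (0.01124012/0.01118000 − 1)×1000 = (1.005377 − 1)×1000 = 5.377‰
α − 1 = ε/1000 = -0.0090
f^(α−1) = 0.050^(-0.0090) = 1.027328
δ_res = (5.377 + 1000) × 1.027328 − 1000 = 1032.853 − 1000 = 32.85‰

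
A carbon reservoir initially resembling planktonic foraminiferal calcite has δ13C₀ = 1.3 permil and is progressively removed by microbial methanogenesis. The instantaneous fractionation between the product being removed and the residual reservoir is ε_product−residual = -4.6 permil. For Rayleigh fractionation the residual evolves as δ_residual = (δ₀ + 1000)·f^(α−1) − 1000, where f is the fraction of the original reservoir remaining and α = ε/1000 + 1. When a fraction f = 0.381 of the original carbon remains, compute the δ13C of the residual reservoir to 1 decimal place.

5.8 permil

Rayleigh residual: δ_res = (δ₀ + 1000)·f^(α−1) − 1000
α = ε/1000 + 1 = 0.99540, so α − 1 = -0.00460
f^(α−1) = 0.381^(-0.00460) = 1.004449
δ_res = (1.3 + 1000) × 1.004449 − 1000 = 1005.754 − 1000 = 5.75 permil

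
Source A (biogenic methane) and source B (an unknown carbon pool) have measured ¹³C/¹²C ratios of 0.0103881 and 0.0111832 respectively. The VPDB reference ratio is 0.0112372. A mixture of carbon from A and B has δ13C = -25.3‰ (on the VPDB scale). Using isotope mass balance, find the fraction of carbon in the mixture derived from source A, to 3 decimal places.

δ_A = (0.0103881/0.0112372 − 1)×1000 = (0.924438 − 1)×1000 = -75.562‰
δ_B = (0.0111832/0.0112372 − 1)×1000 = (0.995195 − 1)×1000 = -4.805‰
f_A = (δ_mix − δ_B)/(δ_A − δ_B) = (-25.3 − (-4.805))/(-75.562 − (-4.805))
f_A = -20.495 / -70.756 = 0.2897

0.290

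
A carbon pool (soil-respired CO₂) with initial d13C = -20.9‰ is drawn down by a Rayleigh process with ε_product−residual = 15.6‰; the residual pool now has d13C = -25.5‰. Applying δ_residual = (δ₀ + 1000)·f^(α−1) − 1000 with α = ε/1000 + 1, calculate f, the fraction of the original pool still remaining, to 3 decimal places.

α − 1 = ε/1000 = 0.0156
(δ_res + 1000)/(δ₀ + 1000) = (-25.5 + 1000)/(-20.9 + 1000) = 974.5/979.1 = 0.995302
f = 0.995302^(1/0.0156) = exp(ln(0.995302)/0.0156) = exp(-0.00471/0.0156)
f = exp(-0.3019) = 0.7394

0.739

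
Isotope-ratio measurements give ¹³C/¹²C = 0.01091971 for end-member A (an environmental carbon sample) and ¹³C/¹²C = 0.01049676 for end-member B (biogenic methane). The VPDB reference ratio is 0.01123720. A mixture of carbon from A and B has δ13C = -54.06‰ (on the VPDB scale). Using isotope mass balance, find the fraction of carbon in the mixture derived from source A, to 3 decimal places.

δ_A = (0.01091971/0.01123720 − 1)×1000 = (0.971747 − 1)×1000 = -28.253‰
δ_B = (0.01049676/0.01123720 − 1)×1000 = (0.934108 − 1)×1000 = -65.892‰
f_A = (δ_mix − δ_B)/(δ_A − δ_B) = (-54.06 − (-65.892))/(-28.253 − (-65.892))
f_A = 11.832 / 37.638 = 0.3144

0.314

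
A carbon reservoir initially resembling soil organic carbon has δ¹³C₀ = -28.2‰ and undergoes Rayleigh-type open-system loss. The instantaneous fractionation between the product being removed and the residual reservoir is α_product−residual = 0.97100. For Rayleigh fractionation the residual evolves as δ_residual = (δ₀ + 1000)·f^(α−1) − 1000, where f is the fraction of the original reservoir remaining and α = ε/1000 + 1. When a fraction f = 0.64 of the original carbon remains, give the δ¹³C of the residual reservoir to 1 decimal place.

-15.5‰

Rayleigh residual: δ_res = (δ₀ + 1000)·f^(α−1) − 1000
α − 1 = -0.02900
f^(α−1) = 0.64^(-0.02900) = 1.013026
δ_res = (-28.2 + 1000) × 1.013026 − 1000 = 984.459 − 1000 = -15.54‰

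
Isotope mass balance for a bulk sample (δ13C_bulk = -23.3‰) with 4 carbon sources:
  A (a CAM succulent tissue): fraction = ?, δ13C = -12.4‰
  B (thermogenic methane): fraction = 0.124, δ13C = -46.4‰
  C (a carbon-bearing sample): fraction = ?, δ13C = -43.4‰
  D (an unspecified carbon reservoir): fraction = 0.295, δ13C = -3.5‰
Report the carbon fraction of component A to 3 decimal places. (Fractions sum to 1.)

0.281

Let f_A and f_C be the unknown fractions; fractions sum to 1 so f_A + f_C = 0.581.
Mass balance: Σ fᵢ·δᵢ = δ_bulk ⇒ f_A·(-12.4) + f_C·(-43.4) = -23.3 − (-6.786) = -16.514
Substitute f_C = 0.581 − f_A:
f_A·(-12.4 − -43.4) = -16.514 − 0.581×(-43.4) = 8.701
f_A = 8.701 / 31.0 = 0.2807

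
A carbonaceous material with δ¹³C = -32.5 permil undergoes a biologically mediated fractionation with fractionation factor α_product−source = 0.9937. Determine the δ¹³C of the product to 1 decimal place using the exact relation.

δ_product = (δ_source + 1000)·α − 1000
δ_product = (-32.5 + 1000) × 0.9937 − 1000
δ_product = 961.405 − 1000 = -38.60 permil

-38.6 permil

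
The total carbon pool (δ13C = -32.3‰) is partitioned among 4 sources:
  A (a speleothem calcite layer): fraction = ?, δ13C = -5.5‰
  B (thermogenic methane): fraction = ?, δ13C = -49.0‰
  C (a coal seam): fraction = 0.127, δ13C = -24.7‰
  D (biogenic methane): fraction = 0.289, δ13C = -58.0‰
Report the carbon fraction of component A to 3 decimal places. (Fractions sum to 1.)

0.373

Let f_A and f_B be the unknown fractions; fractions sum to 1 so f_A + f_B = 0.584.
Mass balance: Σ fᵢ·δᵢ = δ_bulk ⇒ f_A·(-5.5) + f_B·(-49.0) = -32.3 − (-19.899) = -12.401
Substitute f_B = 0.584 − f_A:
f_A·(-5.5 − -49.0) = -12.401 − 0.584×(-49.0) = 16.215
f_A = 16.215 / 43.5 = 0.3728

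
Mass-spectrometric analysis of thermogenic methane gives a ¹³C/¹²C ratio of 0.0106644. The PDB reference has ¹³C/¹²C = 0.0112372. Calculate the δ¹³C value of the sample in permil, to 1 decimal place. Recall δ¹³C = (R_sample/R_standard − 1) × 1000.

δ¹³C = (R_sample / R_standard − 1) × 1000
R_sample / R_standard = 0.0106644 / 0.0112372 = 0.949026
δ¹³C = (0.949026 − 1) × 1000 = -50.97 permil

-51.0 permil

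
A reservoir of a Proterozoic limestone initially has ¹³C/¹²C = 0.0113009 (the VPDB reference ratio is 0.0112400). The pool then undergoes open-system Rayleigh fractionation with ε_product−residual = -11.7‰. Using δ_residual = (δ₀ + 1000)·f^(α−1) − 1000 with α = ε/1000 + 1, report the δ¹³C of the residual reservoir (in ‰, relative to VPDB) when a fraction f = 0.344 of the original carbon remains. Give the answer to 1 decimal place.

δ₀ = (0.0113009/0.0112400 − 1)×1000 = (1.005418 − 1)×1000 = 5.418‰
α − 1 = ε/1000 = -0.0117
f^(α−1) = 0.344^(-0.0117) = 1.012563
δ_res = (5.418 + 1000) × 1.012563 − 1000 = 1018.050 − 1000 = 18.05‰

18.0‰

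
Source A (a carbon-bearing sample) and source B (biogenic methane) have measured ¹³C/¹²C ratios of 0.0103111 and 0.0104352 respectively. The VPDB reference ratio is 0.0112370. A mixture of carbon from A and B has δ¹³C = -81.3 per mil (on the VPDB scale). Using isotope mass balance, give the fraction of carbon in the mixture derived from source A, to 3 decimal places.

0.901

δ_A = (0.0103111/0.0112370 − 1)×1000 = (0.917603 − 1)×1000 = -82.397 per mil
δ_B = (0.0104352/0.0112370 − 1)×1000 = (0.928646 − 1)×1000 = -71.354 per mil
f_A = (δ_mix − δ_B)/(δ_A − δ_B) = (-81.3 − (-71.354))/(-82.397 − (-71.354))
f_A = -9.946 / -11.044 = 0.9006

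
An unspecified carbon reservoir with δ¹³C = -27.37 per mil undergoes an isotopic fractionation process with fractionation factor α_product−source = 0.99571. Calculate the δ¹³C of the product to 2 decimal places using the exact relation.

δ_product = (δ_source + 1000)·α − 1000
δ_product = (-27.37 + 1000) × 0.99571 − 1000
δ_product = 968.457 − 1000 = -31.543 per mil

-31.54 per mil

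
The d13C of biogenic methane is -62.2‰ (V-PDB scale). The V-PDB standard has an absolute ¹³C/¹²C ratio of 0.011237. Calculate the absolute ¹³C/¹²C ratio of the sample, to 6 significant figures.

R_sample = R_standard × (d13C/1000 + 1)
R_sample = 0.011237 × (-62.2/1000 + 1) = 0.011237 × 0.937800
R_sample = 0.0105381

0.0105381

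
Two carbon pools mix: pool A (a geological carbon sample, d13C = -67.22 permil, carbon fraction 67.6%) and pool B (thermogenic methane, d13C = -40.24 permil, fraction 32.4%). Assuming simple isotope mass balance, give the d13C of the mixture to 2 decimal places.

δ_mix = f_A·δ_A + f_B·δ_B
δ_mix = 0.676 × (-67.22) + 0.324 × (-40.24)
δ_mix = -45.441 + -13.038 = -58.478 permil

-58.48 permil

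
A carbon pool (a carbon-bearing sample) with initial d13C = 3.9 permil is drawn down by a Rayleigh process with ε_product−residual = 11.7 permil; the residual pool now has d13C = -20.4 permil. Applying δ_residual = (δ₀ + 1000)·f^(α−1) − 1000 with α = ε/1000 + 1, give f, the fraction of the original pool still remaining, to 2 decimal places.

0.12

α − 1 = ε/1000 = 0.0117
(δ_res + 1000)/(δ₀ + 1000) = (-20.4 + 1000)/(3.9 + 1000) = 979.6/1003.9 = 0.975794
f = 0.975794^(1/0.0117) = exp(ln(0.975794)/0.0117) = exp(-0.02450/0.0117)
f = exp(-2.0943) = 0.1232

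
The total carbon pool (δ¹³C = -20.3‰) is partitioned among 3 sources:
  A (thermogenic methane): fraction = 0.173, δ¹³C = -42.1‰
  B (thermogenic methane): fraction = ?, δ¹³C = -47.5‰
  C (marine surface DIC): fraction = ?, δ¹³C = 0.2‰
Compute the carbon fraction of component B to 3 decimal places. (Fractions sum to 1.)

0.276

Let f_B and f_C be the unknown fractions; fractions sum to 1 so f_B + f_C = 0.827.
Mass balance: Σ fᵢ·δᵢ = δ_bulk ⇒ f_B·(-47.5) + f_C·(0.2) = -20.3 − (-7.283) = -13.017
Substitute f_C = 0.827 − f_B:
f_B·(-47.5 − 0.2) = -13.017 − 0.827×(0.2) = -13.182
f_B = -13.182 / -47.7 = 0.2764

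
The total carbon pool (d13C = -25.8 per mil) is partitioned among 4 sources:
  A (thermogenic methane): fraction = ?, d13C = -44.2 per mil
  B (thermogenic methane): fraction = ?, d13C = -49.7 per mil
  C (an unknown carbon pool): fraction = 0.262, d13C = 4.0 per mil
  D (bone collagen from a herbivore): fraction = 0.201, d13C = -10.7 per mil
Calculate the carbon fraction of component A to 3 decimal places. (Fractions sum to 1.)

Let f_A and f_B be the unknown fractions; fractions sum to 1 so f_A + f_B = 0.537.
Mass balance: Σ fᵢ·δᵢ = δ_bulk ⇒ f_A·(-44.2) + f_B·(-49.7) = -25.8 − (-1.103) = -24.697
Substitute f_B = 0.537 − f_A:
f_A·(-44.2 − -49.7) = -24.697 − 0.537×(-49.7) = 1.992
f_A = 1.992 / 5.5 = 0.3621

0.362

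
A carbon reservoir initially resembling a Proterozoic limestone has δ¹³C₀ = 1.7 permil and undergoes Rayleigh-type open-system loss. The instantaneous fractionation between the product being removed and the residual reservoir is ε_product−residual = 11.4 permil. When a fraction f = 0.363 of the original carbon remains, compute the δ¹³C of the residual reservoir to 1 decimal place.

-9.8 permil

Rayleigh residual: δ_res = (δ₀ + 1000)·f^(α−1) − 1000
α = ε/1000 + 1 = 1.01140, so α − 1 = 0.01140
f^(α−1) = 0.363^(0.01140) = 0.988514
δ_res = (1.7 + 1000) × 0.988514 − 1000 = 990.195 − 1000 = -9.81 permil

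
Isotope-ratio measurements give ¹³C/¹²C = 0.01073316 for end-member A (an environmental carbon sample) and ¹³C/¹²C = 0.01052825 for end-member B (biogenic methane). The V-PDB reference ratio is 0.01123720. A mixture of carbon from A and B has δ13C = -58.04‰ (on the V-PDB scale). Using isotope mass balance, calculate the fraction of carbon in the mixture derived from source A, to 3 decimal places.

0.277

δ_A = (0.01073316/0.01123720 − 1)×1000 = (0.955145 − 1)×1000 = -44.855‰
δ_B = (0.01052825/0.01123720 − 1)×1000 = (0.936910 − 1)×1000 = -63.090‰
f_A = (δ_mix − δ_B)/(δ_A − δ_B) = (-58.04 − (-63.090))/(-44.855 − (-63.090))
f_A = 5.050 / 18.235 = 0.2769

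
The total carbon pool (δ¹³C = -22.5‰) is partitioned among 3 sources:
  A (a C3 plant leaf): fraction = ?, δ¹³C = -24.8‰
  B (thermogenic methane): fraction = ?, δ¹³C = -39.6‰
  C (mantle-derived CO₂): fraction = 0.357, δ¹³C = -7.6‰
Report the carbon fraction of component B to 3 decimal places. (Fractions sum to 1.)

0.259

Let f_B and f_A be the unknown fractions; fractions sum to 1 so f_B + f_A = 0.643.
Mass balance: Σ fᵢ·δᵢ = δ_bulk ⇒ f_B·(-39.6) + f_A·(-24.8) = -22.5 − (-2.713) = -19.787
Substitute f_A = 0.643 − f_B:
f_B·(-39.6 − -24.8) = -19.787 − 0.643×(-24.8) = -3.840
f_B = -3.840 / -14.8 = 0.2595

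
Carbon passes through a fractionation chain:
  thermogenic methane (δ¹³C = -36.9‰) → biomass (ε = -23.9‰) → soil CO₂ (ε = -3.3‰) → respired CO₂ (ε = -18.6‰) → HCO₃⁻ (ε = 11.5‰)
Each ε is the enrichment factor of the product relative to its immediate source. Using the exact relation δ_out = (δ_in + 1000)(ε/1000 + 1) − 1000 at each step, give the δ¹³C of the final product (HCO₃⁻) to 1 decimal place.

-69.9‰

step 1: δ = (-36.90 + 1000)·(-23.9/1000 + 1) − 1000 = -59.92‰
step 2: δ = (-59.92 + 1000)·(-3.3/1000 + 1) − 1000 = -63.02‰
step 3: δ = (-63.02 + 1000)·(-18.6/1000 + 1) − 1000 = -80.45‰
step 4: δ = (-80.45 + 1000)·(11.5/1000 + 1) − 1000 = -69.87‰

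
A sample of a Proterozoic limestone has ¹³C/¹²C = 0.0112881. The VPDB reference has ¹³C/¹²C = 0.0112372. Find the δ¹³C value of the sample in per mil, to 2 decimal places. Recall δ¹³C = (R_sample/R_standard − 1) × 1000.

4.53 per mil

δ¹³C = (R_sample / R_standard − 1) × 1000
R_sample / R_standard = 0.0112881 / 0.0112372 = 1.004530
δ¹³C = (1.004530 − 1) × 1000 = 4.530 per mil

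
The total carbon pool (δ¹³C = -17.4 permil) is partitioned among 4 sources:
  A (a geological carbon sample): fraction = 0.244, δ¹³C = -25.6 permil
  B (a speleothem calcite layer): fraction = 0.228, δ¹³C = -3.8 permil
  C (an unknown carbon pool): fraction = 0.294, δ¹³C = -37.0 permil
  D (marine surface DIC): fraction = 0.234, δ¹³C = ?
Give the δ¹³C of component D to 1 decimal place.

Isotope mass balance: δ_bulk = Σ fᵢ·δᵢ.
-17.4 = 0.244×(-25.6) + 0.228×(-3.8) + 0.294×(-37.0) + 0.234×δ_D
0.234·δ_D = -17.4 − (-17.991) = 0.591
δ_D = 0.591 / 0.234 = 2.52 permil

2.5 permil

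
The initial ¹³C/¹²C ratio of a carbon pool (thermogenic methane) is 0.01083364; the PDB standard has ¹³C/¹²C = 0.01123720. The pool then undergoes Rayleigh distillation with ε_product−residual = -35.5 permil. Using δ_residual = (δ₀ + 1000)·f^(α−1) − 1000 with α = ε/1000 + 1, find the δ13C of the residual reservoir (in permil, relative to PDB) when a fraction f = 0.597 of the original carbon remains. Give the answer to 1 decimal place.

-18.1 permil

δ₀ = (0.01083364/0.01123720 − 1)×1000 = (0.964087 − 1)×1000 = -35.913 permil
α − 1 = ε/1000 = -0.0355
f^(α−1) = 0.597^(-0.0355) = 1.018481
δ_res = (-35.913 + 1000) × 1.018481 − 1000 = 981.904 − 1000 = -18.10 permil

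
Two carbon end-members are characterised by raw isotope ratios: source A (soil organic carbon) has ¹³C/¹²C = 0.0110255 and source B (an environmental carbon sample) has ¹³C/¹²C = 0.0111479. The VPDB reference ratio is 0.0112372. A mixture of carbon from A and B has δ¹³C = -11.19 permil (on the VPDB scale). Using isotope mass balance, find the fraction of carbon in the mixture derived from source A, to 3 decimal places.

δ_A = (0.0110255/0.0112372 − 1)×1000 = (0.981161 − 1)×1000 = -18.839 permil
δ_B = (0.0111479/0.0112372 − 1)×1000 = (0.992053 − 1)×1000 = -7.947 permil
f_A = (δ_mix − δ_B)/(δ_A − δ_B) = (-11.19 − (-7.947))/(-18.839 − (-7.947))
f_A = -3.243 / -10.892 = 0.2977

0.298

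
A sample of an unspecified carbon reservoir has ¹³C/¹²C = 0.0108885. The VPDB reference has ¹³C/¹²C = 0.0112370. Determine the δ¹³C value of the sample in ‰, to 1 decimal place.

-31.0‰

δ¹³C = (R_sample / R_standard − 1) × 1000
R_sample / R_standard = 0.0108885 / 0.0112370 = 0.968986
δ¹³C = (0.968986 − 1) × 1000 = -31.01‰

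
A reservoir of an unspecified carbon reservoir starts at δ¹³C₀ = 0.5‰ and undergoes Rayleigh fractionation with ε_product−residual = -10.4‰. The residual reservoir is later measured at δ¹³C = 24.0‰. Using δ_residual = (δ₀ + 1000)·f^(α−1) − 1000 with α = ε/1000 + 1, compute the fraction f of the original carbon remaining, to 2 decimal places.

0.11

α − 1 = ε/1000 = -0.0104
(δ_res + 1000)/(δ₀ + 1000) = (24.0 + 1000)/(0.5 + 1000) = 1024.0/1000.5 = 1.023488
f = 1.023488^(1/-0.0104) = exp(ln(1.023488)/-0.0104) = exp(0.02322/-0.0104)
f = exp(-2.2324) = 0.1073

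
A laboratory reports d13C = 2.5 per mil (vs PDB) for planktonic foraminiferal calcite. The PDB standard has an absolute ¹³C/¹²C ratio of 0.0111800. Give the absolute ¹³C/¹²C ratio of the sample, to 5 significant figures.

R_sample = R_standard × (d13C/1000 + 1)
R_sample = 0.0111800 × (2.5/1000 + 1) = 0.0111800 × 1.002500
R_sample = 0.0112079

0.011208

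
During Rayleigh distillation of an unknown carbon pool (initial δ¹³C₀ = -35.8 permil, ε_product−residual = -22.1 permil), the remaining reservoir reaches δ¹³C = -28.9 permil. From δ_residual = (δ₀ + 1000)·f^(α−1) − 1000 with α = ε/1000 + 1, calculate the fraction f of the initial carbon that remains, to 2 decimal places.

α − 1 = ε/1000 = -0.0221
(δ_res + 1000)/(δ₀ + 1000) = (-28.9 + 1000)/(-35.8 + 1000) = 971.1/964.2 = 1.007156
f = 1.007156^(1/-0.0221) = exp(ln(1.007156)/-0.0221) = exp(0.00713/-0.0221)
f = exp(-0.3227) = 0.7242

0.72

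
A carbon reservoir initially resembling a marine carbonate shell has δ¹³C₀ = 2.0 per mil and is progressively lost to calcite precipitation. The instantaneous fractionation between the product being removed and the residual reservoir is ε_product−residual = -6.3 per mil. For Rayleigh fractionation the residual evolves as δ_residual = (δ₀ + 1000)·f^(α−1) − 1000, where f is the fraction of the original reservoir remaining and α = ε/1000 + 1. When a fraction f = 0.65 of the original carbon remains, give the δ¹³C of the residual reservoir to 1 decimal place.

4.7 per mil

Rayleigh residual: δ_res = (δ₀ + 1000)·f^(α−1) − 1000
α = ε/1000 + 1 = 0.99370, so α − 1 = -0.00630
f^(α−1) = 0.65^(-0.00630) = 1.002718
δ_res = (2.0 + 1000) × 1.002718 − 1000 = 1004.723 − 1000 = 4.72 per mil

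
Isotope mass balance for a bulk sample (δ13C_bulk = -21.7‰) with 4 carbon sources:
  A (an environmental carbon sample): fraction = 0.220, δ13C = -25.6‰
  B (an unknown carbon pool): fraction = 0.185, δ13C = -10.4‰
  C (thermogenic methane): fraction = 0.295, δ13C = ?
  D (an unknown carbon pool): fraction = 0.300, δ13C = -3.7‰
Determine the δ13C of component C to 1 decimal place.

Isotope mass balance: δ_bulk = Σ fᵢ·δᵢ.
-21.7 = 0.220×(-25.6) + 0.185×(-10.4) + 0.295×δ_C + 0.300×(-3.7)
0.295·δ_C = -21.7 − (-8.666) = -13.034
δ_C = -13.034 / 0.295 = -44.18‰

-44.2‰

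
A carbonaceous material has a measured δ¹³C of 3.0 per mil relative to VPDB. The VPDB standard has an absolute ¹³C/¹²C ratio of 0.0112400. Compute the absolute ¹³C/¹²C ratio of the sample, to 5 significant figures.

0.011274

R_sample = R_standard × (δ¹³C/1000 + 1)
R_sample = 0.0112400 × (3.0/1000 + 1) = 0.0112400 × 1.003000
R_sample = 0.0112737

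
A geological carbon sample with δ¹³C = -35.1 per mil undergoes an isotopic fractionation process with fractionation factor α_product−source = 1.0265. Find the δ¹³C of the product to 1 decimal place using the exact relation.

-9.5 per mil

δ_product = (δ_source + 1000)·α − 1000
δ_product = (-35.1 + 1000) × 1.0265 − 1000
δ_product = 990.470 − 1000 = -9.53 per mil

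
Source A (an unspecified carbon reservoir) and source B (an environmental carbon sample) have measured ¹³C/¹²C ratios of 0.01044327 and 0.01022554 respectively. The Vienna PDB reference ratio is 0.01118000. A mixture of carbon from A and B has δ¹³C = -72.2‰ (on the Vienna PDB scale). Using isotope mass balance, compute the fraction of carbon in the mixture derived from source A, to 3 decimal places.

0.676

δ_A = (0.01044327/0.01118000 − 1)×1000 = (0.934103 − 1)×1000 = -65.897‰
δ_B = (0.01022554/0.01118000 − 1)×1000 = (0.914628 − 1)×1000 = -85.372‰
f_A = (δ_mix − δ_B)/(δ_A − δ_B) = (-72.2 − (-85.372))/(-65.897 − (-85.372))
f_A = 13.172 / 19.475 = 0.6764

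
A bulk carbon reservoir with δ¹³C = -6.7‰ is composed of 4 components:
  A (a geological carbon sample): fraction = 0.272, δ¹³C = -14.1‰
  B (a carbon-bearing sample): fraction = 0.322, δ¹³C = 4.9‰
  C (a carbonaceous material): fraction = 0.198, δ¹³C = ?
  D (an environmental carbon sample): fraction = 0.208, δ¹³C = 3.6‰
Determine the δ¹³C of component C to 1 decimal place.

-26.2‰

Isotope mass balance: δ_bulk = Σ fᵢ·δᵢ.
-6.7 = 0.272×(-14.1) + 0.322×(4.9) + 0.198×δ_C + 0.208×(3.6)
0.198·δ_C = -6.7 − (-1.509) = -5.191
δ_C = -5.191 / 0.198 = -26.22‰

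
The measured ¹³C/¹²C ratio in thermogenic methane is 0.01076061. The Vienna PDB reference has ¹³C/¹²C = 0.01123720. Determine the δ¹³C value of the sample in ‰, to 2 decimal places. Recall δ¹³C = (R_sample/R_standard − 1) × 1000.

-42.41‰

δ¹³C = (R_sample / R_standard − 1) × 1000
R_sample / R_standard = 0.01076061 / 0.01123720 = 0.957588
δ¹³C = (0.957588 − 1) × 1000 = -42.412‰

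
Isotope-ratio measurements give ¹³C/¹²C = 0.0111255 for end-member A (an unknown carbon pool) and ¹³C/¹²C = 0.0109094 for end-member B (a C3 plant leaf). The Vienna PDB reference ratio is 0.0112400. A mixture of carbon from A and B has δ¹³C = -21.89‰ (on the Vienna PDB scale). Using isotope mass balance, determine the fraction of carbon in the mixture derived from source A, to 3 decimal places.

δ_A = (0.0111255/0.0112400 − 1)×1000 = (0.989813 − 1)×1000 = -10.187‰
δ_B = (0.0109094/0.0112400 − 1)×1000 = (0.970587 − 1)×1000 = -29.413‰
f_A = (δ_mix − δ_B)/(δ_A − δ_B) = (-21.89 − (-29.413))/(-10.187 − (-29.413))
f_A = 7.523 / 19.226 = 0.3913

0.391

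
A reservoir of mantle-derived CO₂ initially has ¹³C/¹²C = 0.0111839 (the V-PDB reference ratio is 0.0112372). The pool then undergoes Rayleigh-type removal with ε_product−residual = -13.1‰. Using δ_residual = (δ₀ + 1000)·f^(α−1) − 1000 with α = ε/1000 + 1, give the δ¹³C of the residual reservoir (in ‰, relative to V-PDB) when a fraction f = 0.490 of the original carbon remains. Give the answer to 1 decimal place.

δ₀ = (0.0111839/0.0112372 − 1)×1000 = (0.995257 − 1)×1000 = -4.743‰
α − 1 = ε/1000 = -0.0131
f^(α−1) = 0.490^(-0.0131) = 1.009389
δ_res = (-4.743 + 1000) × 1.009389 − 1000 = 1004.601 − 1000 = 4.60‰

4.6‰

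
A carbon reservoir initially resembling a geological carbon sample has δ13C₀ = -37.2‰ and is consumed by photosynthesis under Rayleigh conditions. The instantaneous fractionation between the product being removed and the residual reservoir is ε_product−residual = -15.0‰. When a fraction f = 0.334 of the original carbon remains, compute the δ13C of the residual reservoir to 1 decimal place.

-21.2‰

Rayleigh residual: δ_res = (δ₀ + 1000)·f^(α−1) − 1000
α = ε/1000 + 1 = 0.98500, so α − 1 = -0.01500
f^(α−1) = 0.334^(-0.01500) = 1.016585
δ_res = (-37.2 + 1000) × 1.016585 − 1000 = 978.768 − 1000 = -21.23‰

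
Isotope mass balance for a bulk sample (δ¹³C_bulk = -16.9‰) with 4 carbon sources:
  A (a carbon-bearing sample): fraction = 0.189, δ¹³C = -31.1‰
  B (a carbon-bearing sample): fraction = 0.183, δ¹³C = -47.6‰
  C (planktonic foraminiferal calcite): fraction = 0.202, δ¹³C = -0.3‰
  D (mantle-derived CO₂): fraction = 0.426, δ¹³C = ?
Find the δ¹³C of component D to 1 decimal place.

Isotope mass balance: δ_bulk = Σ fᵢ·δᵢ.
-16.9 = 0.189×(-31.1) + 0.183×(-47.6) + 0.202×(-0.3) + 0.426×δ_D
0.426·δ_D = -16.9 − (-14.649) = -2.251
δ_D = -2.251 / 0.426 = -5.28‰

-5.3‰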